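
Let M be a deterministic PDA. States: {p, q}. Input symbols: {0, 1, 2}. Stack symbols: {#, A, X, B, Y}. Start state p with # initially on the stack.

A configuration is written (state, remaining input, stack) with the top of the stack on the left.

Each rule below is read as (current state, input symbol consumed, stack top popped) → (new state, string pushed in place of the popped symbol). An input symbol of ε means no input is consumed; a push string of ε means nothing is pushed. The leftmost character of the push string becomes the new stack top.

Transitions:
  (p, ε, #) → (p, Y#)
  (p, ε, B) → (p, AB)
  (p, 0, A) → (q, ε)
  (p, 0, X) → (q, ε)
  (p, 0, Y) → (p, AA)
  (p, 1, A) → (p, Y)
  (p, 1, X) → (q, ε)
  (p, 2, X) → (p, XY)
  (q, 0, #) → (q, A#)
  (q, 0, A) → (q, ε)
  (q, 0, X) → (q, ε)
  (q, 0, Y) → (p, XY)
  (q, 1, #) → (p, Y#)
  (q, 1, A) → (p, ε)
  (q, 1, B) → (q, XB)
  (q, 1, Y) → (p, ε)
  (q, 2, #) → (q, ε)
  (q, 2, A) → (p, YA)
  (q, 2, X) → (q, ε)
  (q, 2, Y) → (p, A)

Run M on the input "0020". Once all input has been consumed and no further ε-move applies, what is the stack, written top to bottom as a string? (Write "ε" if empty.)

(p, 0020, #)
  ε-move, top #: go to p, push Y# → (p, 0020, Y#)
  read 0, top Y: go to p, push AA → (p, 020, AA#)
  read 0, top A: go to q, push ε → (q, 20, A#)
  read 2, top A: go to p, push YA → (p, 0, YA#)
  read 0, top Y: go to p, push AA → (p, ε, AAA#)
All input consumed in state p with stack AAA#.

AAA#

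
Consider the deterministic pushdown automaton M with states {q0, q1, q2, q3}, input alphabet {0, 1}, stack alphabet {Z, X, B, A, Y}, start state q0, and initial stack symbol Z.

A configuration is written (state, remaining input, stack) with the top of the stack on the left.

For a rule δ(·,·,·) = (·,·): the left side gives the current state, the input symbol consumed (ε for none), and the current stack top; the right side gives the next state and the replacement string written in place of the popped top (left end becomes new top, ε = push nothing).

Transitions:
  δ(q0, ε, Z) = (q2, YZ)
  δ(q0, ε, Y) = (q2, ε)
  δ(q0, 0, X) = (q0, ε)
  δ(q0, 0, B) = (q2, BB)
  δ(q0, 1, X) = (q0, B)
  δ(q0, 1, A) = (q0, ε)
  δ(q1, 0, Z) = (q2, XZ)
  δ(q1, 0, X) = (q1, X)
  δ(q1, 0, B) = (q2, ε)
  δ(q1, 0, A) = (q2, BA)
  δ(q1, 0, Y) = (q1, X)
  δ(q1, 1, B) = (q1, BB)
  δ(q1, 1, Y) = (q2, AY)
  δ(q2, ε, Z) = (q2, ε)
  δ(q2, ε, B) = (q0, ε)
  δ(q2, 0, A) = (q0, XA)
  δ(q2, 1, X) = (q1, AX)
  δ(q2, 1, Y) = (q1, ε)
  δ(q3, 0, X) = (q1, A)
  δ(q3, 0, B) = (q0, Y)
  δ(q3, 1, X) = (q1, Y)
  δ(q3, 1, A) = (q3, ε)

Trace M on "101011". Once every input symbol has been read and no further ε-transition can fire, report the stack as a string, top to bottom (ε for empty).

(q0, 101011, Z)
  ε-move, top Z: go to q2, push YZ → (q2, 101011, YZ)
  read 1, top Y: go to q1, push ε → (q1, 01011, Z)
  read 0, top Z: go to q2, push XZ → (q2, 1011, XZ)
  read 1, top X: go to q1, push AX → (q1, 011, AXZ)
  read 0, top A: go to q2, push BA → (q2, 11, BAXZ)
  ε-move, top B: go to q0, push ε → (q0, 11, AXZ)
  read 1, top A: go to q0, push ε → (q0, 1, XZ)
  read 1, top X: go to q0, push B → (q0, ε, BZ)
All input consumed in state q0 with stack BZ.

BZ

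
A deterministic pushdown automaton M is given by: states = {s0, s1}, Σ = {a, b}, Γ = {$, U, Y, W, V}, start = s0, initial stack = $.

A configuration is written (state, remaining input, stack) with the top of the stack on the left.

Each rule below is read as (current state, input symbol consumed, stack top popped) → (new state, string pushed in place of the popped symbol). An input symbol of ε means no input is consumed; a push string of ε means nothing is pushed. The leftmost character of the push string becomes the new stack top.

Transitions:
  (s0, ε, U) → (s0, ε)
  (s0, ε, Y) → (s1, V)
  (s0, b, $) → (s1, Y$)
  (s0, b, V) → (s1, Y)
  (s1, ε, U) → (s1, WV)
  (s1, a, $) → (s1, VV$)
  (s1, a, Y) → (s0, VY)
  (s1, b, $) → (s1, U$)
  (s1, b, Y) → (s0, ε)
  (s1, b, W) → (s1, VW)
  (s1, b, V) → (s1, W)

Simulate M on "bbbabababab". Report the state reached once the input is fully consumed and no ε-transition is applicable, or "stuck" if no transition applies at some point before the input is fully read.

(s0, bbbabababab, $) ⊢ (s1, bbabababab, Y$) ⊢ (s0, babababab, $) ⊢ (s1, abababab, Y$) ⊢ (s0, bababab, VY$) ⊢ (s1, ababab, YY$) ⊢ (s0, babab, VYY$) ⊢ (s1, abab, YYY$) ⊢ (s0, bab, VYYY$) ⊢ (s1, ab, YYYY$) ⊢ (s0, b, VYYYY$) ⊢ (s1, ε, YYYYY$)
All input consumed; M is in state s1.

s1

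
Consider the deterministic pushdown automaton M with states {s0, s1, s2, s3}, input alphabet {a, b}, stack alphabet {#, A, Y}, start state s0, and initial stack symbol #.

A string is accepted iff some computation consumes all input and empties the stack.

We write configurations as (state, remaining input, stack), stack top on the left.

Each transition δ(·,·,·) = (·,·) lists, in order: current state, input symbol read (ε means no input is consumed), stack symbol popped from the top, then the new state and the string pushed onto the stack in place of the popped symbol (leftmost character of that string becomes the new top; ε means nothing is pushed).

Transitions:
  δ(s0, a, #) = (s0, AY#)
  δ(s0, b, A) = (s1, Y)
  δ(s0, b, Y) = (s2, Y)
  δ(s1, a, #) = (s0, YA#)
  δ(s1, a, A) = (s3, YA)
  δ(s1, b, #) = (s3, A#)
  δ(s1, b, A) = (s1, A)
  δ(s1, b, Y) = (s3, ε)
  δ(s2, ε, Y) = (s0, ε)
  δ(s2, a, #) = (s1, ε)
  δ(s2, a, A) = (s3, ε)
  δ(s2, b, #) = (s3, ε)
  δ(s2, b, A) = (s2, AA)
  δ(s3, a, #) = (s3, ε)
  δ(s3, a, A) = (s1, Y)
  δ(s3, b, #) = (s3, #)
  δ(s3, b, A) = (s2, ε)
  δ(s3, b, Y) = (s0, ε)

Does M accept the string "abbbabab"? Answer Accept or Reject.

(s0, abbbabab, #)
  read a, top #: go to s0, push AY# → (s0, bbbabab, AY#)
  read b, top A: go to s1, push Y → (s1, bbabab, YY#)
  read b, top Y: go to s3, push ε → (s3, babab, Y#)
  read b, top Y: go to s0, push ε → (s0, abab, #)
  read a, top #: go to s0, push AY# → (s0, bab, AY#)
  read b, top A: go to s1, push Y → (s1, ab, YY#)
No transition applies at (s1, ab, YY#); input not fully consumed.

Reject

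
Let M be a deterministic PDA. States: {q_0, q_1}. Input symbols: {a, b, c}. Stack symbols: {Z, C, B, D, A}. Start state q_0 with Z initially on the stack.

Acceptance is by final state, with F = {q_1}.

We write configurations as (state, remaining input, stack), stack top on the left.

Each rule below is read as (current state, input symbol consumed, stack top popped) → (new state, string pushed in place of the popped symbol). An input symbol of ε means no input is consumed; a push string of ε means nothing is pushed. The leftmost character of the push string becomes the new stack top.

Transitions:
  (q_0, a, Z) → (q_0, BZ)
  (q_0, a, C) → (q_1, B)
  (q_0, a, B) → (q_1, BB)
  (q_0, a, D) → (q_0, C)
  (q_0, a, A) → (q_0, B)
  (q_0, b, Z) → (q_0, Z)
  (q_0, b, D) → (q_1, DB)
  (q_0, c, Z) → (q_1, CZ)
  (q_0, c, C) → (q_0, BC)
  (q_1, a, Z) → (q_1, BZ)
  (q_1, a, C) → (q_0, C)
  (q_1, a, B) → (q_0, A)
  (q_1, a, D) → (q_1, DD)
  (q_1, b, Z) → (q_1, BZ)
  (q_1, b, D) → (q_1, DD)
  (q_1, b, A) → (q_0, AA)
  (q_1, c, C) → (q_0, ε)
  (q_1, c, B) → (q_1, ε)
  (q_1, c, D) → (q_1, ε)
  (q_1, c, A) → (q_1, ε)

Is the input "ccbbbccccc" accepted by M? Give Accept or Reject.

(q_0, ccbbbccccc, Z) ⊢ (q_1, cbbbccccc, CZ) ⊢ (q_0, bbbccccc, Z) ⊢ (q_0, bbccccc, Z) ⊢ (q_0, bccccc, Z) ⊢ (q_0, ccccc, Z) ⊢ (q_1, cccc, CZ) ⊢ (q_0, ccc, Z) ⊢ (q_1, cc, CZ) ⊢ (q_0, c, Z) ⊢ (q_1, ε, CZ)
All input consumed; state q_1 ∈ F.

Accept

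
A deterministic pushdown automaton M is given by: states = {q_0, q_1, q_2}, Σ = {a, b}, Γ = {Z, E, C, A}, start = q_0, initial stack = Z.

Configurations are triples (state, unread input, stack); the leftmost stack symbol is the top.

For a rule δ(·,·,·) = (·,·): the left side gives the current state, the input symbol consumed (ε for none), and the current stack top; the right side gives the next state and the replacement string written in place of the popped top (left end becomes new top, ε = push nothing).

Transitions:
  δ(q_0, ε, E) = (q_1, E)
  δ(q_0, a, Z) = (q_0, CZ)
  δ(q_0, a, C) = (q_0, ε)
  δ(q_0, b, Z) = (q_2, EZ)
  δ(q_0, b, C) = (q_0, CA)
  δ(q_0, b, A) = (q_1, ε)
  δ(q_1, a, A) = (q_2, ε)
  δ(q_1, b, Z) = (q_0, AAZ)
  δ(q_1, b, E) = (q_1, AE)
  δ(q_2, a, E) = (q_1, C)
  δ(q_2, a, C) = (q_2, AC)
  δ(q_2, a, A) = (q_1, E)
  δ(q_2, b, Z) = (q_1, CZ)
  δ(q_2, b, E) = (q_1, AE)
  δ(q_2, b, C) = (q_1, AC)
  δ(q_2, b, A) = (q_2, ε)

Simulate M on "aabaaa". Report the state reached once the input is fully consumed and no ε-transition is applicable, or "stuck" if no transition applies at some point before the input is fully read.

(q_0, aabaaa, Z) ⊢ (q_0, abaaa, CZ) ⊢ (q_0, baaa, Z) ⊢ (q_2, aaa, EZ) ⊢ (q_1, aa, CZ)
No transition for (q_1, a, top C); M blocks with input aa remaining.

stuck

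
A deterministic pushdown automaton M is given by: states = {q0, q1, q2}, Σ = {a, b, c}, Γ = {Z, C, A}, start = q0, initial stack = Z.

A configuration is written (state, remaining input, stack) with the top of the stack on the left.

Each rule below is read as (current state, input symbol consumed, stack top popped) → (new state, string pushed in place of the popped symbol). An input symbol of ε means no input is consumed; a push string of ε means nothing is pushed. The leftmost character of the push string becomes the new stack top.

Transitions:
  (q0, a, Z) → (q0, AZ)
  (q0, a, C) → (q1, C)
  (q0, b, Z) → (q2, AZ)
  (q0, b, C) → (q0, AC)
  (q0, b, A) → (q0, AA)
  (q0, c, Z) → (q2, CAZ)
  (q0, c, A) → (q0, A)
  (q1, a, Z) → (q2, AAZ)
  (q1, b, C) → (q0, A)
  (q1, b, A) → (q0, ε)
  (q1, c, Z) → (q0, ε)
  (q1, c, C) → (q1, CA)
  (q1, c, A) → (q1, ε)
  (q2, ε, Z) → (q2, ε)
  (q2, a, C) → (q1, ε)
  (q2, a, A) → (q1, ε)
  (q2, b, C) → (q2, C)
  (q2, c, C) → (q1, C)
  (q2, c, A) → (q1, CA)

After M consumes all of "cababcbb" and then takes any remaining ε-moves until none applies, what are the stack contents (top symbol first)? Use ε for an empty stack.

(q0, cababcbb, Z)
  read c, top Z: go to q2, push CAZ → (q2, ababcbb, CAZ)
  read a, top C: go to q1, push ε → (q1, babcbb, AZ)
  read b, top A: go to q0, push ε → (q0, abcbb, Z)
  read a, top Z: go to q0, push AZ → (q0, bcbb, AZ)
  read b, top A: go to q0, push AA → (q0, cbb, AAZ)
  read c, top A: go to q0, push A → (q0, bb, AAZ)
  read b, top A: go to q0, push AA → (q0, b, AAAZ)
  read b, top A: go to q0, push AA → (q0, ε, AAAAZ)
All input consumed in state q0 with stack AAAAZ.

AAAAZ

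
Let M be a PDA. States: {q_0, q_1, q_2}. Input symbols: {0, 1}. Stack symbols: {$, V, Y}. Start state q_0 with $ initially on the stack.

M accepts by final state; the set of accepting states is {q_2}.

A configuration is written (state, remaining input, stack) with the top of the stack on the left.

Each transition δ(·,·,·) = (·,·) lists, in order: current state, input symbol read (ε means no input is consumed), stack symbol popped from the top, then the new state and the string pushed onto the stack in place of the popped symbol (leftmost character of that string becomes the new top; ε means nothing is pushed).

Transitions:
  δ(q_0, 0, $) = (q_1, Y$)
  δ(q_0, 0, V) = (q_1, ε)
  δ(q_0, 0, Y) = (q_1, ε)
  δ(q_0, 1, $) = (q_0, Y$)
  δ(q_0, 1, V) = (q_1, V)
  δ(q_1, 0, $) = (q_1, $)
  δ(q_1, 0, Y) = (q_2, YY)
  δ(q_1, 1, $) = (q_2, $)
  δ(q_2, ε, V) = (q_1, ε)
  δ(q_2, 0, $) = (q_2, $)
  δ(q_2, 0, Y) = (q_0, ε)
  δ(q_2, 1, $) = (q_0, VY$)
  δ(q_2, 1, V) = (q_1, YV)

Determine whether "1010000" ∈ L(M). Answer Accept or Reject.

One accepting computation: (q_0, 1010000, $) ⊢ (q_0, 010000, Y$) ⊢ (q_1, 10000, $) ⊢ (q_2, 0000, $) ⊢ (q_2, 000, $) ⊢ (q_2, 00, $) ⊢ (q_2, 0, $) ⊢ (q_2, ε, $)
All input consumed and state q_2 ∈ F.

Accept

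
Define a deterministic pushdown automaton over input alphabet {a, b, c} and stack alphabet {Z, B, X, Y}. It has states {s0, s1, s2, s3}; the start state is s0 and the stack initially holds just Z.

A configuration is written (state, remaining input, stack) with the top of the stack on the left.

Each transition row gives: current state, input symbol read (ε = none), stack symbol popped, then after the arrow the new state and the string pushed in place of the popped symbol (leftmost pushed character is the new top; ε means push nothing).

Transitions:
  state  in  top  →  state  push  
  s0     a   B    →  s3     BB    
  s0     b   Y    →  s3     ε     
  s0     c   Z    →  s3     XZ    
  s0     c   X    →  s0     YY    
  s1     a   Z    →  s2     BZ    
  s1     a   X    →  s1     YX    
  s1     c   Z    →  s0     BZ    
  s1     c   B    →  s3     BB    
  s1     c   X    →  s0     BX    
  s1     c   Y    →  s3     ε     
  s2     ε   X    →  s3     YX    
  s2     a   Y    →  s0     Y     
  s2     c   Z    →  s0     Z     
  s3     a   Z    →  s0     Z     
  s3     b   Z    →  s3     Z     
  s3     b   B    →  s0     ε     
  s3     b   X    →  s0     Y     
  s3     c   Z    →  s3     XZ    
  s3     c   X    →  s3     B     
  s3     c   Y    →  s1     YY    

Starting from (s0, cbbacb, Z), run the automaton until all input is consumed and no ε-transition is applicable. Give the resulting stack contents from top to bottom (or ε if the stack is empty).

YZ

(s0, cbbacb, Z)
  read c, top Z: go to s3, push XZ → (s3, bbacb, XZ)
  read b, top X: go to s0, push Y → (s0, bacb, YZ)
  read b, top Y: go to s3, push ε → (s3, acb, Z)
  read a, top Z: go to s0, push Z → (s0, cb, Z)
  read c, top Z: go to s3, push XZ → (s3, b, XZ)
  read b, top X: go to s0, push Y → (s0, ε, YZ)
All input consumed in state s0 with stack YZ.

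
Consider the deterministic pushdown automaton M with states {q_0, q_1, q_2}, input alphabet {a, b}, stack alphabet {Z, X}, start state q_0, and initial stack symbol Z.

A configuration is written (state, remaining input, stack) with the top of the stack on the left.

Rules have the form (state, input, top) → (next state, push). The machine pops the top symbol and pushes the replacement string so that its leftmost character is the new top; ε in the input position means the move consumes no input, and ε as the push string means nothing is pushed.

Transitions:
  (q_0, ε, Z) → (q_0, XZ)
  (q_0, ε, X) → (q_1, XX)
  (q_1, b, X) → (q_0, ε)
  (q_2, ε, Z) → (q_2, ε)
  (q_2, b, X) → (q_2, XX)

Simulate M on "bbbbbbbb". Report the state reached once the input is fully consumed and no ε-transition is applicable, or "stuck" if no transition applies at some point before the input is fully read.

(q_0, bbbbbbbb, Z) ⊢ (q_0, bbbbbbbb, XZ) ⊢ (q_1, bbbbbbbb, XXZ) ⊢ (q_0, bbbbbbb, XZ) ⊢ (q_1, bbbbbbb, XXZ) ⊢ (q_0, bbbbbb, XZ) ⊢ (q_1, bbbbbb, XXZ) ⊢ (q_0, bbbbb, XZ) ⊢ (q_1, bbbbb, XXZ) ⊢ (q_0, bbbb, XZ) ⊢ (q_1, bbbb, XXZ) ⊢ (q_0, bbb, XZ) ⊢ (q_1, bbb, XXZ) ⊢ (q_0, bb, XZ) ⊢ (q_1, bb, XXZ) ⊢ (q_0, b, XZ) ⊢ (q_1, b, XXZ) ⊢ (q_0, ε, XZ) ⊢ (q_1, ε, XXZ)
All input consumed; M is in state q_1.

q_1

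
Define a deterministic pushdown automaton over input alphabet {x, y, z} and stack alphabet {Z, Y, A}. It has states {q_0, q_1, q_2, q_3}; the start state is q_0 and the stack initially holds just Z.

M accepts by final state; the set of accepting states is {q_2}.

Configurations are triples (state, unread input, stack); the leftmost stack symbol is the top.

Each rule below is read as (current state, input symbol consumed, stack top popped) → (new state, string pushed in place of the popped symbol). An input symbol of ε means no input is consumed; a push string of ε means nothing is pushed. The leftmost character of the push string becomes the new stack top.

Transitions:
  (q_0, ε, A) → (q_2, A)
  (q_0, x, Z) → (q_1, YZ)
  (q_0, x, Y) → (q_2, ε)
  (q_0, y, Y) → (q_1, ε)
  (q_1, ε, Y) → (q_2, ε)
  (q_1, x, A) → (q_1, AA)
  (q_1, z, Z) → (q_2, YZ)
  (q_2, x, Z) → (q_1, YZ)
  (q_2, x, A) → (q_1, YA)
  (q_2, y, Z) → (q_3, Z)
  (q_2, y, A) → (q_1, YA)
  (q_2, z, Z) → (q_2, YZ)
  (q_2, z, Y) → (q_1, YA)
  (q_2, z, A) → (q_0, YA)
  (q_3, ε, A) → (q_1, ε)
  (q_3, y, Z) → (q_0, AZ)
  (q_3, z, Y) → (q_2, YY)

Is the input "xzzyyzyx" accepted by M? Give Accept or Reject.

Reject

(q_0, xzzyyzyx, Z)
  read x, top Z: go to q_1, push YZ → (q_1, zzyyzyx, YZ)
  ε-move, top Y: go to q_2, push ε → (q_2, zzyyzyx, Z)
  read z, top Z: go to q_2, push YZ → (q_2, zyyzyx, YZ)
  read z, top Y: go to q_1, push YA → (q_1, yyzyx, YAZ)
  ε-move, top Y: go to q_2, push ε → (q_2, yyzyx, AZ)
  read y, top A: go to q_1, push YA → (q_1, yzyx, YAZ)
  ε-move, top Y: go to q_2, push ε → (q_2, yzyx, AZ)
  read y, top A: go to q_1, push YA → (q_1, zyx, YAZ)
  ε-move, top Y: go to q_2, push ε → (q_2, zyx, AZ)
  read z, top A: go to q_0, push YA → (q_0, yx, YAZ)
  read y, top Y: go to q_1, push ε → (q_1, x, AZ)
  read x, top A: go to q_1, push AA → (q_1, ε, AAZ)
All input consumed; state q_1 ∉ F and no further ε-move applies.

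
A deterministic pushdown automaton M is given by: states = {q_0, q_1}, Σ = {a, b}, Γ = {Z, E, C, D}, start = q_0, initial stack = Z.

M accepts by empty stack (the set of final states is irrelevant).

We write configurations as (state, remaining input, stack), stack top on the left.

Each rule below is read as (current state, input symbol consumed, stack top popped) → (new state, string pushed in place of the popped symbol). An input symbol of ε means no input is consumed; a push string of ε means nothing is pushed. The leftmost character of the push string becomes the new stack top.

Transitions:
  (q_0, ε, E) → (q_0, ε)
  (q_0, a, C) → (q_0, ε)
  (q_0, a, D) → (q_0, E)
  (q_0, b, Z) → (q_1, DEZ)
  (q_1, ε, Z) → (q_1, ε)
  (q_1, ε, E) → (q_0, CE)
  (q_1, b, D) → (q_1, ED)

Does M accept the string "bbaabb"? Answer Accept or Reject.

Reject

(q_0, bbaabb, Z)
  read b, top Z: go to q_1, push DEZ → (q_1, baabb, DEZ)
  read b, top D: go to q_1, push ED → (q_1, aabb, EDEZ)
  ε-move, top E: go to q_0, push CE → (q_0, aabb, CEDEZ)
  read a, top C: go to q_0, push ε → (q_0, abb, EDEZ)
  ε-move, top E: go to q_0, push ε → (q_0, abb, DEZ)
  read a, top D: go to q_0, push E → (q_0, bb, EEZ)
  ε-move, top E: go to q_0, push ε → (q_0, bb, EZ)
  ε-move, top E: go to q_0, push ε → (q_0, bb, Z)
  read b, top Z: go to q_1, push DEZ → (q_1, b, DEZ)
  read b, top D: go to q_1, push ED → (q_1, ε, EDEZ)
  ε-move, top E: go to q_0, push CE → (q_0, ε, CEDEZ)
All input consumed; stack is CEDEZ, not empty, and no further ε-move applies.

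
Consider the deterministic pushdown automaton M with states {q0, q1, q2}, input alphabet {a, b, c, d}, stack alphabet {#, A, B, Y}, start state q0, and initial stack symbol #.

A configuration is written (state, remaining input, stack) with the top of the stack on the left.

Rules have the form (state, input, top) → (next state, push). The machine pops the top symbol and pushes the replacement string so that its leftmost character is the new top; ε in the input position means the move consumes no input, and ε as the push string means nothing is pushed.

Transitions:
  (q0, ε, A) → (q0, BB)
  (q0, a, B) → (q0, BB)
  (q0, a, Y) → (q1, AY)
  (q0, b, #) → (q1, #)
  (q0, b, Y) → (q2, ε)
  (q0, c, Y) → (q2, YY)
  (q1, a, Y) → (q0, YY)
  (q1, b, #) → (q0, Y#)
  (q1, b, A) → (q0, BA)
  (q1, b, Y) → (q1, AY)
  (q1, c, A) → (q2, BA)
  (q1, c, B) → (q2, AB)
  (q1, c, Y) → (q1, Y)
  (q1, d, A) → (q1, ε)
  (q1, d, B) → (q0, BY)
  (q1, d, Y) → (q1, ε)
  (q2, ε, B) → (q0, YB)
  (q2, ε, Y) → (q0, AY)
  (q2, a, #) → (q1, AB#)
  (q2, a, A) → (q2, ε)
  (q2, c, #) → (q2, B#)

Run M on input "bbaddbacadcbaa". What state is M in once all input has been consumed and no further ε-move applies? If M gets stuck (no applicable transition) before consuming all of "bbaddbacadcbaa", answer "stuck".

stuck

(q0, bbaddbacadcbaa, #)
  read b, top #: go to q1, push # → (q1, baddbacadcbaa, #)
  read b, top #: go to q0, push Y# → (q0, addbacadcbaa, Y#)
  read a, top Y: go to q1, push AY → (q1, ddbacadcbaa, AY#)
  read d, top A: go to q1, push ε → (q1, dbacadcbaa, Y#)
  read d, top Y: go to q1, push ε → (q1, bacadcbaa, #)
  read b, top #: go to q0, push Y# → (q0, acadcbaa, Y#)
  read a, top Y: go to q1, push AY → (q1, cadcbaa, AY#)
  read c, top A: go to q2, push BA → (q2, adcbaa, BAY#)
  ε-move, top B: go to q0, push YB → (q0, adcbaa, YBAY#)
  read a, top Y: go to q1, push AY → (q1, dcbaa, AYBAY#)
  read d, top A: go to q1, push ε → (q1, cbaa, YBAY#)
  read c, top Y: go to q1, push Y → (q1, baa, YBAY#)
  read b, top Y: go to q1, push AY → (q1, aa, AYBAY#)
No transition for (q1, a, top A); M blocks with input aa remaining.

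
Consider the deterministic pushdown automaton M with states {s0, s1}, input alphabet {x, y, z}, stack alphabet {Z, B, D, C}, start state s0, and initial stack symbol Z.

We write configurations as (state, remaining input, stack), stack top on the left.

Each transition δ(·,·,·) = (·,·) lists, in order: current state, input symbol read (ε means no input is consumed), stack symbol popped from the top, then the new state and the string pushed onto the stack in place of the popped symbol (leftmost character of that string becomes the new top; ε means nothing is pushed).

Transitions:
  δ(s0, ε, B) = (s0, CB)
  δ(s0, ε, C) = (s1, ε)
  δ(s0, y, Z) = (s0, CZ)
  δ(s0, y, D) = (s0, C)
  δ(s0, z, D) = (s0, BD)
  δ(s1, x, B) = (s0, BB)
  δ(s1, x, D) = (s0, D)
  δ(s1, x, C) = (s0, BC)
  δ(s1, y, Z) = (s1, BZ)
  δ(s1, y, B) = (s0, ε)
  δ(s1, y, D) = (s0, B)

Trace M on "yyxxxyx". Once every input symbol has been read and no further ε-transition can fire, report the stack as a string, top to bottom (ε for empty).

BBBBZ

(s0, yyxxxyx, Z)
  read y, top Z: go to s0, push CZ → (s0, yxxxyx, CZ)
  ε-move, top C: go to s1, push ε → (s1, yxxxyx, Z)
  read y, top Z: go to s1, push BZ → (s1, xxxyx, BZ)
  read x, top B: go to s0, push BB → (s0, xxyx, BBZ)
  ε-move, top B: go to s0, push CB → (s0, xxyx, CBBZ)
  ε-move, top C: go to s1, push ε → (s1, xxyx, BBZ)
  read x, top B: go to s0, push BB → (s0, xyx, BBBZ)
  ε-move, top B: go to s0, push CB → (s0, xyx, CBBBZ)
  ε-move, top C: go to s1, push ε → (s1, xyx, BBBZ)
  read x, top B: go to s0, push BB → (s0, yx, BBBBZ)
  ε-move, top B: go to s0, push CB → (s0, yx, CBBBBZ)
  ε-move, top C: go to s1, push ε → (s1, yx, BBBBZ)
  read y, top B: go to s0, push ε → (s0, x, BBBZ)
  ε-move, top B: go to s0, push CB → (s0, x, CBBBZ)
  ε-move, top C: go to s1, push ε → (s1, x, BBBZ)
  read x, top B: go to s0, push BB → (s0, ε, BBBBZ)
  ε-move, top B: go to s0, push CB → (s0, ε, CBBBBZ)
  ε-move, top C: go to s1, push ε → (s1, ε, BBBBZ)
All input consumed in state s1 with stack BBBBZ.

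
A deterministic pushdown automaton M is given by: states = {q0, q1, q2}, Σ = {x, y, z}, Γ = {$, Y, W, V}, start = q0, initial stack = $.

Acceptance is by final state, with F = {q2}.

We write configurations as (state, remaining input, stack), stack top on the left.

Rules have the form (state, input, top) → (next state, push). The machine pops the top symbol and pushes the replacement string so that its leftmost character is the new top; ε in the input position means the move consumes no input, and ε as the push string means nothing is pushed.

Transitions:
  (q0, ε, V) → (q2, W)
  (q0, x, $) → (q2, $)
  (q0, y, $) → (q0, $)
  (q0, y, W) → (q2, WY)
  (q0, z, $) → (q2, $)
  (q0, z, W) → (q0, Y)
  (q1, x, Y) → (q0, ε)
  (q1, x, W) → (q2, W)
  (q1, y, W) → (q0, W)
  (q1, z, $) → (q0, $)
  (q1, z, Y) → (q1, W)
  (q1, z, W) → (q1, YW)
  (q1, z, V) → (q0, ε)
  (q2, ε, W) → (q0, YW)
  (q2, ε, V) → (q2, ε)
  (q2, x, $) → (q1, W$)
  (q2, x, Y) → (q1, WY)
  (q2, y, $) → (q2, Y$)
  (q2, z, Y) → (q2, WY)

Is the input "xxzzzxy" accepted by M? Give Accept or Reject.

Accept

(q0, xxzzzxy, $)
  read x, top $: go to q2, push $ → (q2, xzzzxy, $)
  read x, top $: go to q1, push W$ → (q1, zzzxy, W$)
  read z, top W: go to q1, push YW → (q1, zzxy, YW$)
  read z, top Y: go to q1, push W → (q1, zxy, WW$)
  read z, top W: go to q1, push YW → (q1, xy, YWW$)
  read x, top Y: go to q0, push ε → (q0, y, WW$)
  read y, top W: go to q2, push WY → (q2, ε, WYW$)
All input consumed; state q2 ∈ F.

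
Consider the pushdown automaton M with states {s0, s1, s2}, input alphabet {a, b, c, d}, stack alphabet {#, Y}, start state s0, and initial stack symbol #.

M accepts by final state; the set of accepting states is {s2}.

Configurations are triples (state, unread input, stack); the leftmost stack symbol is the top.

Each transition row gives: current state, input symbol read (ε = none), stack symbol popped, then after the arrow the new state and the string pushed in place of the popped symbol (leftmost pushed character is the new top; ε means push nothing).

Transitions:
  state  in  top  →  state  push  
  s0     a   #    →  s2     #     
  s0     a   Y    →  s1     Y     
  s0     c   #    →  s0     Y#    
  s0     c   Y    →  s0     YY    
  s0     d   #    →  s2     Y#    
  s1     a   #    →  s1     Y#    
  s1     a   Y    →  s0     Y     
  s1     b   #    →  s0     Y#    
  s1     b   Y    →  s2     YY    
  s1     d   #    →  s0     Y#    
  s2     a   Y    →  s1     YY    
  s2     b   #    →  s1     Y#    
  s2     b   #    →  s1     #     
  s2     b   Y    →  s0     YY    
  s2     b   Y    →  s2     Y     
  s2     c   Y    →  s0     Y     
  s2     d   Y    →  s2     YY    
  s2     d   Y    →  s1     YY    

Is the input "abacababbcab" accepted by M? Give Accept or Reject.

Accept

One accepting computation: (s0, abacababbcab, #) ⊢ (s2, bacababbcab, #) ⊢ (s1, acababbcab, Y#) ⊢ (s0, cababbcab, Y#) ⊢ (s0, ababbcab, YY#) ⊢ (s1, babbcab, YY#) ⊢ (s2, abbcab, YYY#) ⊢ (s1, bbcab, YYYY#) ⊢ (s2, bcab, YYYYY#) ⊢ (s0, cab, YYYYYY#) ⊢ (s0, ab, YYYYYYY#) ⊢ (s1, b, YYYYYYY#) ⊢ (s2, ε, YYYYYYYY#)
All input consumed and state s2 ∈ F.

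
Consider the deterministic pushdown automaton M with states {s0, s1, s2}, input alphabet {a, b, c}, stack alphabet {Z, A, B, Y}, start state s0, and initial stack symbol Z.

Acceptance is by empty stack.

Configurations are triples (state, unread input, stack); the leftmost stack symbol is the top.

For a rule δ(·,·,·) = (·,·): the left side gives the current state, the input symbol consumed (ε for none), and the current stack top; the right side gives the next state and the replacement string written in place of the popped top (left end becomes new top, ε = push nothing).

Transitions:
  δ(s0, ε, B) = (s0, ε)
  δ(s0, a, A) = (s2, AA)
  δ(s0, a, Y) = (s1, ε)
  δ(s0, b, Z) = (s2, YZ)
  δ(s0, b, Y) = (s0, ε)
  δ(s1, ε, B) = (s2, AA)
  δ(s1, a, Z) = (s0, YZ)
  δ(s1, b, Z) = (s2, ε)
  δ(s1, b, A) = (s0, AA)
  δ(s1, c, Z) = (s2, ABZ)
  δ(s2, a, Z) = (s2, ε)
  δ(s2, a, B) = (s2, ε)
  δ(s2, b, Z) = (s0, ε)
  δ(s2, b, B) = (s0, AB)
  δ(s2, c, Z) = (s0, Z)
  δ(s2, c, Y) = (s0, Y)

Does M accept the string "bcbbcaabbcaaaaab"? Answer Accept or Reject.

Accept

(s0, bcbbcaabbcaaaaab, Z) ⊢ (s2, cbbcaabbcaaaaab, YZ) ⊢ (s0, bbcaabbcaaaaab, YZ) ⊢ (s0, bcaabbcaaaaab, Z) ⊢ (s2, caabbcaaaaab, YZ) ⊢ (s0, aabbcaaaaab, YZ) ⊢ (s1, abbcaaaaab, Z) ⊢ (s0, bbcaaaaab, YZ) ⊢ (s0, bcaaaaab, Z) ⊢ (s2, caaaaab, YZ) ⊢ (s0, aaaaab, YZ) ⊢ (s1, aaaab, Z) ⊢ (s0, aaab, YZ) ⊢ (s1, aab, Z) ⊢ (s0, ab, YZ) ⊢ (s1, b, Z) ⊢ (s2, ε, ε)
All input consumed and the stack is empty.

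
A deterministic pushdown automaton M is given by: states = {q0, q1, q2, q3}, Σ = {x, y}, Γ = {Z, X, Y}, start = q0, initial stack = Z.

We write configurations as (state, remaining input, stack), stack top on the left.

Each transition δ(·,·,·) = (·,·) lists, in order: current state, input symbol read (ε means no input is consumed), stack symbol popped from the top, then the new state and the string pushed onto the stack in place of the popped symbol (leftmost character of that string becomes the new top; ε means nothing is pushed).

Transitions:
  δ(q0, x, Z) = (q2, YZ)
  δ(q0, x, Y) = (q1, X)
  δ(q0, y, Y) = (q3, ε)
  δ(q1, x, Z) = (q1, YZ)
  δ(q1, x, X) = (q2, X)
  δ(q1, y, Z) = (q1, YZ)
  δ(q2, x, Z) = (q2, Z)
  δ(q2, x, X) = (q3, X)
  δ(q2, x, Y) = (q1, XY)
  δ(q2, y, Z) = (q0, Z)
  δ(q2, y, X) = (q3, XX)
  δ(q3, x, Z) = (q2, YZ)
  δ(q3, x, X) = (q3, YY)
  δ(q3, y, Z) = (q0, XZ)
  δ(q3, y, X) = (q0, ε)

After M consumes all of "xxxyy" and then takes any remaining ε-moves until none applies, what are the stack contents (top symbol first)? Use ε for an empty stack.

(q0, xxxyy, Z)
  read x, top Z: go to q2, push YZ → (q2, xxyy, YZ)
  read x, top Y: go to q1, push XY → (q1, xyy, XYZ)
  read x, top X: go to q2, push X → (q2, yy, XYZ)
  read y, top X: go to q3, push XX → (q3, y, XXYZ)
  read y, top X: go to q0, push ε → (q0, ε, XYZ)
All input consumed in state q0 with stack XYZ.

XYZ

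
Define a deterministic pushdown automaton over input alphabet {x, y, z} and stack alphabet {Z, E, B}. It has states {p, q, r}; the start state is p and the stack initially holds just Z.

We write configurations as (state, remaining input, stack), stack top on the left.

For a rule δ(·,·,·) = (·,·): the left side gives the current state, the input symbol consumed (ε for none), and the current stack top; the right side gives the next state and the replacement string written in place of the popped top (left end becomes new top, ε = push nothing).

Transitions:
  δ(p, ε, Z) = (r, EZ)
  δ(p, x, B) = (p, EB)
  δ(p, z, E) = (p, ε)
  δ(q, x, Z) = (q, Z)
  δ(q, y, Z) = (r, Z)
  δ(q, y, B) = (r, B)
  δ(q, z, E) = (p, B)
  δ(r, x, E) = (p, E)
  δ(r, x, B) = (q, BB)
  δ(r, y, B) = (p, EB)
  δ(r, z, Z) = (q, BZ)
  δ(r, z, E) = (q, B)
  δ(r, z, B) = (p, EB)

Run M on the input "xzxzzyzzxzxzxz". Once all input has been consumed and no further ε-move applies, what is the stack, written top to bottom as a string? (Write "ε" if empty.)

BZ

(p, xzxzzyzzxzxzxz, Z)
  ε-move, top Z: go to r, push EZ → (r, xzxzzyzzxzxzxz, EZ)
  read x, top E: go to p, push E → (p, zxzzyzzxzxzxz, EZ)
  read z, top E: go to p, push ε → (p, xzzyzzxzxzxz, Z)
  ε-move, top Z: go to r, push EZ → (r, xzzyzzxzxzxz, EZ)
  read x, top E: go to p, push E → (p, zzyzzxzxzxz, EZ)
  read z, top E: go to p, push ε → (p, zyzzxzxzxz, Z)
  ε-move, top Z: go to r, push EZ → (r, zyzzxzxzxz, EZ)
  read z, top E: go to q, push B → (q, yzzxzxzxz, BZ)
  read y, top B: go to r, push B → (r, zzxzxzxz, BZ)
  read z, top B: go to p, push EB → (p, zxzxzxz, EBZ)
  read z, top E: go to p, push ε → (p, xzxzxz, BZ)
  read x, top B: go to p, push EB → (p, zxzxz, EBZ)
  read z, top E: go to p, push ε → (p, xzxz, BZ)
  read x, top B: go to p, push EB → (p, zxz, EBZ)
  read z, top E: go to p, push ε → (p, xz, BZ)
  read x, top B: go to p, push EB → (p, z, EBZ)
  read z, top E: go to p, push ε → (p, ε, BZ)
All input consumed in state p with stack BZ.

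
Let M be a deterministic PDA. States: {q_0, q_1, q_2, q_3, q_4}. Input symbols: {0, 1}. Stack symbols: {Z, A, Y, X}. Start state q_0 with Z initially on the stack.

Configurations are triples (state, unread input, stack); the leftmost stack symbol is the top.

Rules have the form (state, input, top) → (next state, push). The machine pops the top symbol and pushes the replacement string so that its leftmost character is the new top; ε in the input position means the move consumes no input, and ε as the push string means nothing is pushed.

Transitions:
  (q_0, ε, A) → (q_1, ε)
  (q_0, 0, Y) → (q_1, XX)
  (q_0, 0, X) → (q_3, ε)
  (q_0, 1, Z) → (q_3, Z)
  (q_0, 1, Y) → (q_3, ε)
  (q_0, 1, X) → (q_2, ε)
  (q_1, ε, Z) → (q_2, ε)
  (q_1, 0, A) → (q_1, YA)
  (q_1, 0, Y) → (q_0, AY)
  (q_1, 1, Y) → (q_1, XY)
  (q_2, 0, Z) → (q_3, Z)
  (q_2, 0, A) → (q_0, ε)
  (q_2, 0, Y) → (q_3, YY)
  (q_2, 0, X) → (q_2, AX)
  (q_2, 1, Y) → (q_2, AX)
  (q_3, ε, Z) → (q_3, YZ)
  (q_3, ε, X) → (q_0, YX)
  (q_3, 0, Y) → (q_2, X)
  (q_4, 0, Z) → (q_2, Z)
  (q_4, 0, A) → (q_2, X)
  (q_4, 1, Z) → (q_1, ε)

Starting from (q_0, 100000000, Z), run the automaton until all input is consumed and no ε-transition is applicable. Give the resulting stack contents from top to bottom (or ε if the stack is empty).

(q_0, 100000000, Z) ⊢ (q_3, 00000000, Z) ⊢ (q_3, 00000000, YZ) ⊢ (q_2, 0000000, XZ) ⊢ (q_2, 000000, AXZ) ⊢ (q_0, 00000, XZ) ⊢ (q_3, 0000, Z) ⊢ (q_3, 0000, YZ) ⊢ (q_2, 000, XZ) ⊢ (q_2, 00, AXZ) ⊢ (q_0, 0, XZ) ⊢ (q_3, ε, Z) ⊢ (q_3, ε, YZ)
All input consumed in state q_3 with stack YZ.

YZ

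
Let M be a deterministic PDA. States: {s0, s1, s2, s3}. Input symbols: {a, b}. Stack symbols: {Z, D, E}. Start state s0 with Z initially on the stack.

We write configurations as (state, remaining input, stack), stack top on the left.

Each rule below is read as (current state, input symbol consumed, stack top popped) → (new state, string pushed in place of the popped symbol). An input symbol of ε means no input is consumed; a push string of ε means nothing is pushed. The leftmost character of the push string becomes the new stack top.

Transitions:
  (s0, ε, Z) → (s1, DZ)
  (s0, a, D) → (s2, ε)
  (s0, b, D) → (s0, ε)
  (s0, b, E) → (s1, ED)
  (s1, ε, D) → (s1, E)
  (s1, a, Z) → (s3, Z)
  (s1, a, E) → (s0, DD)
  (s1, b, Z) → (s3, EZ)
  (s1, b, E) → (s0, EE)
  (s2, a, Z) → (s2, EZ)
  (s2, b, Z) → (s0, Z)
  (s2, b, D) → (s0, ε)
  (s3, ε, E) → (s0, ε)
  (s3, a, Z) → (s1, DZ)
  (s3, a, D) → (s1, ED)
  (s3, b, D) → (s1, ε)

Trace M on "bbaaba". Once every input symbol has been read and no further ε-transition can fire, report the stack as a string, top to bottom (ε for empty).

(s0, bbaaba, Z)
  ε-move, top Z: go to s1, push DZ → (s1, bbaaba, DZ)
  ε-move, top D: go to s1, push E → (s1, bbaaba, EZ)
  read b, top E: go to s0, push EE → (s0, baaba, EEZ)
  read b, top E: go to s1, push ED → (s1, aaba, EDEZ)
  read a, top E: go to s0, push DD → (s0, aba, DDDEZ)
  read a, top D: go to s2, push ε → (s2, ba, DDEZ)
  read b, top D: go to s0, push ε → (s0, a, DEZ)
  read a, top D: go to s2, push ε → (s2, ε, EZ)
All input consumed in state s2 with stack EZ.

EZ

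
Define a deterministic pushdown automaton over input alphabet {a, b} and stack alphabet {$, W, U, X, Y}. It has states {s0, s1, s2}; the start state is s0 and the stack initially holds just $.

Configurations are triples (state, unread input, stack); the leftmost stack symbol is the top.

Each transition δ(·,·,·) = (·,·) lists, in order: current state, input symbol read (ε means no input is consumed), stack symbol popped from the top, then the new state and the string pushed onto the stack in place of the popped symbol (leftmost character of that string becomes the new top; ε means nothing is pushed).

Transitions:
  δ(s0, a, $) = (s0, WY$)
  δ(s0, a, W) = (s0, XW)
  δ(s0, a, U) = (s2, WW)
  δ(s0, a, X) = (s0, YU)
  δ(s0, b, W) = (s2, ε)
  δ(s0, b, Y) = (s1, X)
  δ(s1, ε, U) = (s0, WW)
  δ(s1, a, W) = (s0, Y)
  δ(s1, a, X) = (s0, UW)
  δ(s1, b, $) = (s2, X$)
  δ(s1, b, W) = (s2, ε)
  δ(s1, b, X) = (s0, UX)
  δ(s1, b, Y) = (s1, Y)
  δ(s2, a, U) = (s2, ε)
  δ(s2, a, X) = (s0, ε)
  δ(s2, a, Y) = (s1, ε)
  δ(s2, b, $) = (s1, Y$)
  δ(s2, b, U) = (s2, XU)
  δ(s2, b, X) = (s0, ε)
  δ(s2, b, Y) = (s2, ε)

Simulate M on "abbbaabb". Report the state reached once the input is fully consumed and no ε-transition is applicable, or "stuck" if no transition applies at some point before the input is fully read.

(s0, abbbaabb, $) ⊢ (s0, bbbaabb, WY$) ⊢ (s2, bbaabb, Y$) ⊢ (s2, baabb, $) ⊢ (s1, aabb, Y$)
No transition for (s1, a, top Y); M blocks with input aabb remaining.

stuck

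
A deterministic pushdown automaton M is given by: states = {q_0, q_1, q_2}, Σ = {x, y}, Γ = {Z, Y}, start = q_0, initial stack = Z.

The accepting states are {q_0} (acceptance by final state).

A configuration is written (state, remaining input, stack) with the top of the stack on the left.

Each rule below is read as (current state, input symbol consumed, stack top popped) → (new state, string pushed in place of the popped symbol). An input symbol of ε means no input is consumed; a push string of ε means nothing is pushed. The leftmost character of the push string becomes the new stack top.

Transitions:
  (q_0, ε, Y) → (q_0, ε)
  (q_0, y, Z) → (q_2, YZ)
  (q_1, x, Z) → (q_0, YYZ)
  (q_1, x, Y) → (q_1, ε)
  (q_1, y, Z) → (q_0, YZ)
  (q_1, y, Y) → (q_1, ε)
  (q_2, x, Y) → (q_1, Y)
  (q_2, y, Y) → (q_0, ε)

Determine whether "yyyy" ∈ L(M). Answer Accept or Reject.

Accept

(q_0, yyyy, Z)
  read y, top Z: go to q_2, push YZ → (q_2, yyy, YZ)
  read y, top Y: go to q_0, push ε → (q_0, yy, Z)
  read y, top Z: go to q_2, push YZ → (q_2, y, YZ)
  read y, top Y: go to q_0, push ε → (q_0, ε, Z)
All input consumed; state q_0 ∈ F.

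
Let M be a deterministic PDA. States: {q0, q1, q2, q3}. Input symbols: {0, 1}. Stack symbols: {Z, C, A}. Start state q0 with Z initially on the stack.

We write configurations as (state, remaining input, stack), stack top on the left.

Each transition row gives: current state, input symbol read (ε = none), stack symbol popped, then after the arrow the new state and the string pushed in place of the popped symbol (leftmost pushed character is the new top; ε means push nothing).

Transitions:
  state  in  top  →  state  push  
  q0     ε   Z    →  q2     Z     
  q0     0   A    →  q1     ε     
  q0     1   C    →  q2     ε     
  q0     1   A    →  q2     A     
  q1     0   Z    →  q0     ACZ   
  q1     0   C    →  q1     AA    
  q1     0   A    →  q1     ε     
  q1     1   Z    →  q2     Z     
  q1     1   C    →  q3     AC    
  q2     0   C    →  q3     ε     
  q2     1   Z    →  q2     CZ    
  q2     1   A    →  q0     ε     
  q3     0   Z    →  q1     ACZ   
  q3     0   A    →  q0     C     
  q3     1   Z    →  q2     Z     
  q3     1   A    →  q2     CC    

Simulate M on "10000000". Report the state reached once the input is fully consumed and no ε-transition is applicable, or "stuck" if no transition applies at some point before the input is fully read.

q0

(q0, 10000000, Z)
  ε-move, top Z: go to q2, push Z → (q2, 10000000, Z)
  read 1, top Z: go to q2, push CZ → (q2, 0000000, CZ)
  read 0, top C: go to q3, push ε → (q3, 000000, Z)
  read 0, top Z: go to q1, push ACZ → (q1, 00000, ACZ)
  read 0, top A: go to q1, push ε → (q1, 0000, CZ)
  read 0, top C: go to q1, push AA → (q1, 000, AAZ)
  read 0, top A: go to q1, push ε → (q1, 00, AZ)
  read 0, top A: go to q1, push ε → (q1, 0, Z)
  read 0, top Z: go to q0, push ACZ → (q0, ε, ACZ)
All input consumed; M is in state q0.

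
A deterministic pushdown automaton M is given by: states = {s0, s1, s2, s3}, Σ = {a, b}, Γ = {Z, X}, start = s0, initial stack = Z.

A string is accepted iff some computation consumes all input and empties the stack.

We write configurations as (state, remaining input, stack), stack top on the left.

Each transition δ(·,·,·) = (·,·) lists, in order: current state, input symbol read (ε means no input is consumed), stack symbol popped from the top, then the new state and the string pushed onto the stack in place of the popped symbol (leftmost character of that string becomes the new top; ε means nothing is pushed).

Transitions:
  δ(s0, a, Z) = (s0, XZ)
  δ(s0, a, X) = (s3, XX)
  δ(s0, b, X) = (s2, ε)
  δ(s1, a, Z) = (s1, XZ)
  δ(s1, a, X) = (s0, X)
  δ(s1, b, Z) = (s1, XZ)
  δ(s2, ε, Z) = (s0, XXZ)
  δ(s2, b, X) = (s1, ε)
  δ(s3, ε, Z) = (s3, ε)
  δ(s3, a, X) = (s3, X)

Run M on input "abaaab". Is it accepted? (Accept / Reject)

(s0, abaaab, Z)
  read a, top Z: go to s0, push XZ → (s0, baaab, XZ)
  read b, top X: go to s2, push ε → (s2, aaab, Z)
  ε-move, top Z: go to s0, push XXZ → (s0, aaab, XXZ)
  read a, top X: go to s3, push XX → (s3, aab, XXXZ)
  read a, top X: go to s3, push X → (s3, ab, XXXZ)
  read a, top X: go to s3, push X → (s3, b, XXXZ)
No transition applies at (s3, b, XXXZ); input not fully consumed.

Reject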